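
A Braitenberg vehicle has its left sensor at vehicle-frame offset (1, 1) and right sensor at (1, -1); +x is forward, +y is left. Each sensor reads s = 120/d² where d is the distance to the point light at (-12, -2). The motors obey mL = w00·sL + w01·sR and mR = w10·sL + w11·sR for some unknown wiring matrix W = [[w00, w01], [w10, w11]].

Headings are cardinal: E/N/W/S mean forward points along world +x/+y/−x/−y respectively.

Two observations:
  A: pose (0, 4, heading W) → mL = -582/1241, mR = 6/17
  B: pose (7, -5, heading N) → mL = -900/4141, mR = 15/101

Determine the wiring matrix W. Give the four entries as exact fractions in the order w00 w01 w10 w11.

obs A: pose=(0,4,W) → sL=60/73, sR=12/17, mL=-582/1241, mR=6/17
obs B: pose=(7,-5,N) → sL=15/41, sR=30/101, mL=-900/4141, mR=15/101
sensor matrix S = [[60/73, 12/17], [15/41, 30/101]]; det S = -72540/5138981
solve [mL_A; mL_B] = S·[w00; w01] and [mR_A; mR_B] = S·[w10; w11]:
  w00 = -1, w01 = 1/2, w10 = 0, w11 = 1/2

-1 1/2 0 1/2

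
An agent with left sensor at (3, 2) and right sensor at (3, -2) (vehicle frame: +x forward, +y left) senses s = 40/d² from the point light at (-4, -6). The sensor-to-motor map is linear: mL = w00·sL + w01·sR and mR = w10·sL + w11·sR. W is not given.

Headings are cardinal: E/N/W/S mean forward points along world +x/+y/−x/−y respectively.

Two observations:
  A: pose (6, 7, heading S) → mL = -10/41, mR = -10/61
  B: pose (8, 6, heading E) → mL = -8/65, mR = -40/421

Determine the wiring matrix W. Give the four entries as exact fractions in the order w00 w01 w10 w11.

obs A: pose=(6,7,S) → sL=10/61, sR=10/41, mL=-10/41, mR=-10/61
obs B: pose=(8,6,E) → sL=40/421, sR=8/65, mL=-8/65, mR=-40/421
sensor matrix S = [[10/61, 10/41], [40/421, 8/65]]; det S = -41024/13687973
solve [mL_A; mL_B] = S·[w00; w01] and [mR_A; mR_B] = S·[w10; w11]:
  w00 = 0, w01 = -1, w10 = -1, w11 = 0

0 -1 -1 0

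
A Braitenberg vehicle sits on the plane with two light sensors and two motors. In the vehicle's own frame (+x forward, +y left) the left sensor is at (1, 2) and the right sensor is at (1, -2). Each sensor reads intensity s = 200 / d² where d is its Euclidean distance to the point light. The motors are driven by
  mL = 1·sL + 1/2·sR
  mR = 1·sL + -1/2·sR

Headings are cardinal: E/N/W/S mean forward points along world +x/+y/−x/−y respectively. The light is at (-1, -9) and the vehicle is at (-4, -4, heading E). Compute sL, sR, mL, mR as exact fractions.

200/53 200/13 7900/689 -2700/689

left sensor world pos  = (-3, -2); dL² = 53
right sensor world pos = (-3, -6); dR² = 13
sL = 200/53 = 200/53
sR = 200/13 = 200/13
mL = 1·sL + 1/2·sR = 7900/689
mR = 1·sL + -1/2·sR = -2700/689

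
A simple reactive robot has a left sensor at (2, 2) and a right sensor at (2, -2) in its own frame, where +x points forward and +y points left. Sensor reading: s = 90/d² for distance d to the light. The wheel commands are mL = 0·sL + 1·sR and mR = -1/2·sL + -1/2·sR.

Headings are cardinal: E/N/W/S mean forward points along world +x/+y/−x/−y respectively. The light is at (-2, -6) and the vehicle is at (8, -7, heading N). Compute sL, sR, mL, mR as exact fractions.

18/13 18/29 18/29 -378/377

left sensor world pos  = (6, -5); dL² = 65
right sensor world pos = (10, -5); dR² = 145
sL = 90/65 = 18/13
sR = 90/145 = 18/29
mL = 0·sL + 1·sR = 18/29
mR = -1/2·sL + -1/2·sR = -378/377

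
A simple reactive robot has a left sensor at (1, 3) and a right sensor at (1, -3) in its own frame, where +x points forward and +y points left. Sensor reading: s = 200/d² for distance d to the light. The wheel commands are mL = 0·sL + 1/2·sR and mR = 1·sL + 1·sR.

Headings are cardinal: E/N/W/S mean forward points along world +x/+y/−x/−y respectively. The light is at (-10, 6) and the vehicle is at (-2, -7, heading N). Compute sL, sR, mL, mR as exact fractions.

left sensor world pos  = (-5, -6); dL² = 169
right sensor world pos = (1, -6); dR² = 265
sL = 200/169 = 200/169
sR = 200/265 = 40/53
mL = 0·sL + 1/2·sR = 20/53
mR = 1·sL + 1·sR = 17360/8957

200/169 40/53 20/53 17360/8957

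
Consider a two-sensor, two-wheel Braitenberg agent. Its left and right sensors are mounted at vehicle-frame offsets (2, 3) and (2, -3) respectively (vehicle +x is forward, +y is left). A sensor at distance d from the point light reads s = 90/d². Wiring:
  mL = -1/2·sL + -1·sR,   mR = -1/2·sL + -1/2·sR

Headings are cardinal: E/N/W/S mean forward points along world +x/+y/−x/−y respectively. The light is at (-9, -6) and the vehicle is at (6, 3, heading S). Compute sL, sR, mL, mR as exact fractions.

90/373 90/193 -42255/71989 -25470/71989

left sensor world pos  = (9, 1); dL² = 373
right sensor world pos = (3, 1); dR² = 193
sL = 90/373 = 90/373
sR = 90/193 = 90/193
mL = -1/2·sL + -1·sR = -42255/71989
mR = -1/2·sL + -1/2·sR = -25470/71989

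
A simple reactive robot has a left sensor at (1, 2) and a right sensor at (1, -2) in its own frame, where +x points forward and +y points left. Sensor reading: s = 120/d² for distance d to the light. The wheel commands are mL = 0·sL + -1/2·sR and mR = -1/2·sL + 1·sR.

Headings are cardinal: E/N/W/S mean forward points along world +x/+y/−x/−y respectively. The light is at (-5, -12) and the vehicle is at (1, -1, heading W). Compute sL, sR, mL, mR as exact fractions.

left sensor world pos  = (0, -3); dL² = 106
right sensor world pos = (0, 1); dR² = 194
sL = 120/106 = 60/53
sR = 120/194 = 60/97
mL = 0·sL + -1/2·sR = -30/97
mR = -1/2·sL + 1·sR = 270/5141

60/53 60/97 -30/97 270/5141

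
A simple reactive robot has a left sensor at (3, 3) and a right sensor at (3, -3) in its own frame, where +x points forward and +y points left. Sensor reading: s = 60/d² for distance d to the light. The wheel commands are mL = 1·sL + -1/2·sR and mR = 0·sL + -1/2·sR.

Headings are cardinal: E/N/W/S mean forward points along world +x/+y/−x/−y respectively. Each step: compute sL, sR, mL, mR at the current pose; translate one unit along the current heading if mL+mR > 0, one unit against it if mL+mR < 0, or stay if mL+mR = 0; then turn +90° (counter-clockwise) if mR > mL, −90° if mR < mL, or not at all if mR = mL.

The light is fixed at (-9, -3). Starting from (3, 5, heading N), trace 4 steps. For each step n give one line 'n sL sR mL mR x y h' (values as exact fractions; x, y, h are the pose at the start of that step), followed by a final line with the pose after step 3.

n=0: pose=(3,5,N); sL=30/101, sR=30/173; mL=3675/17473, mR=-15/173; mL+mR=2160/17473 → advance +1; mR−mL=-30/101 → turn -1·90°
n=1: pose=(3,6,E); sL=20/123, sR=20/87; mL=170/3567, mR=-10/87; mL+mR=-80/1189 → advance -1; mR−mL=-20/123 → turn -1·90°
n=2: pose=(2,6,S); sL=15/58, sR=3/5; mL=-6/145, mR=-3/10; mL+mR=-99/290 → advance -1; mR−mL=-15/58 → turn -1·90°
n=3: pose=(2,7,W); sL=60/113, sR=60/233; mL=10590/26329, mR=-30/233; mL+mR=7200/26329 → advance +1; mR−mL=-60/113 → turn -1·90°

0 30/101 30/173 3675/17473 -15/173 3 5 N
1 20/123 20/87 170/3567 -10/87 3 6 E
2 15/58 3/5 -6/145 -3/10 2 6 S
3 60/113 60/233 10590/26329 -30/233 2 7 W
final 1 7 N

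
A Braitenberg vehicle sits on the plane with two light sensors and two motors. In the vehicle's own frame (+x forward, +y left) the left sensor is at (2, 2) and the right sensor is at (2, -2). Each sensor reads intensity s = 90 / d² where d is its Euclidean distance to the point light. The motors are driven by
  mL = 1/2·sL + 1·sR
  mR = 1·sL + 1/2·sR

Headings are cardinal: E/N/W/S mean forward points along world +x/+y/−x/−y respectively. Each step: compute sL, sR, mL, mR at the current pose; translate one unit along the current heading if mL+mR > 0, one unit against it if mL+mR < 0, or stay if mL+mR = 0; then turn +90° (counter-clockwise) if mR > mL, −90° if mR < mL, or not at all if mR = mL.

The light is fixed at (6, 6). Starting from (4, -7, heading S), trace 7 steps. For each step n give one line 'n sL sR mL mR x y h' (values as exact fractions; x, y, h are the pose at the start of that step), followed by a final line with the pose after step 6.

n=0: pose=(4,-7,S); sL=2/5, sR=90/241; mL=691/1205, mR=707/1205; mL+mR=1398/1205 → advance +1; mR−mL=16/1205 → turn +1·90°
n=1: pose=(4,-8,E); sL=5/8, sR=45/128; mL=85/128, mR=205/256; mL+mR=375/256 → advance +1; mR−mL=35/256 → turn +1·90°
n=2: pose=(5,-8,N); sL=10/17, sR=18/29; mL=451/493, mR=443/493; mL+mR=894/493 → advance +1; mR−mL=-8/493 → turn -1·90°
n=3: pose=(5,-7,E); sL=45/61, sR=45/113; mL=10575/13786, mR=12915/13786; mL+mR=11745/6893 → advance +1; mR−mL=1170/6893 → turn +1·90°
n=4: pose=(6,-7,N); sL=18/25, sR=18/25; mL=27/25, mR=27/25; mL+mR=54/25 → advance +1; mR−mL=0 → turn +0·90°
n=5: pose=(6,-6,N); sL=45/52, sR=45/52; mL=135/104, mR=135/104; mL+mR=135/52 → advance +1; mR−mL=0 → turn +0·90°
n=6: pose=(6,-5,N); sL=18/17, sR=18/17; mL=27/17, mR=27/17; mL+mR=54/17 → advance +1; mR−mL=0 → turn +0·90°

0 2/5 90/241 691/1205 707/1205 4 -7 S
1 5/8 45/128 85/128 205/256 4 -8 E
2 10/17 18/29 451/493 443/493 5 -8 N
3 45/61 45/113 10575/13786 12915/13786 5 -7 E
4 18/25 18/25 27/25 27/25 6 -7 N
5 45/52 45/52 135/104 135/104 6 -6 N
6 18/17 18/17 27/17 27/17 6 -5 N
final 6 -4 N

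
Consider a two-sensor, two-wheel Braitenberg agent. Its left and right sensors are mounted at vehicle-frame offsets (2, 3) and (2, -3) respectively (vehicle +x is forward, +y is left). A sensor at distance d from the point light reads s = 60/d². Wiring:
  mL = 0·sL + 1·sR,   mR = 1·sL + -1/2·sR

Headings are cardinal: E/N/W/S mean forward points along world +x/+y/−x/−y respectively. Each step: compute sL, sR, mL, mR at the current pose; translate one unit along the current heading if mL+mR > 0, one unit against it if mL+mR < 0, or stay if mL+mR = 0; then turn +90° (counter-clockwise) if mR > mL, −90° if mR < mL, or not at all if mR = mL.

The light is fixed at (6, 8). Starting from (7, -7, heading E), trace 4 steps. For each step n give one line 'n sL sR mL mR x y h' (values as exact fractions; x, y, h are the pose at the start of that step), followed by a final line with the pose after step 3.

n=0: pose=(7,-7,E); sL=20/51, sR=20/111; mL=20/111, mR=190/629; mL+mR=910/1887 → advance +1; mR−mL=230/1887 → turn +1·90°
n=1: pose=(8,-7,N); sL=6/17, sR=30/97; mL=30/97, mR=327/1649; mL+mR=837/1649 → advance +1; mR−mL=-183/1649 → turn -1·90°
n=2: pose=(8,-6,E); sL=60/137, sR=12/61; mL=12/61, mR=2838/8357; mL+mR=4482/8357 → advance +1; mR−mL=1194/8357 → turn +1·90°
n=3: pose=(9,-6,N); sL=5/12, sR=1/3; mL=1/3, mR=1/4; mL+mR=7/12 → advance +1; mR−mL=-1/12 → turn -1·90°

0 20/51 20/111 20/111 190/629 7 -7 E
1 6/17 30/97 30/97 327/1649 8 -7 N
2 60/137 12/61 12/61 2838/8357 8 -6 E
3 5/12 1/3 1/3 1/4 9 -6 N
final 9 -5 E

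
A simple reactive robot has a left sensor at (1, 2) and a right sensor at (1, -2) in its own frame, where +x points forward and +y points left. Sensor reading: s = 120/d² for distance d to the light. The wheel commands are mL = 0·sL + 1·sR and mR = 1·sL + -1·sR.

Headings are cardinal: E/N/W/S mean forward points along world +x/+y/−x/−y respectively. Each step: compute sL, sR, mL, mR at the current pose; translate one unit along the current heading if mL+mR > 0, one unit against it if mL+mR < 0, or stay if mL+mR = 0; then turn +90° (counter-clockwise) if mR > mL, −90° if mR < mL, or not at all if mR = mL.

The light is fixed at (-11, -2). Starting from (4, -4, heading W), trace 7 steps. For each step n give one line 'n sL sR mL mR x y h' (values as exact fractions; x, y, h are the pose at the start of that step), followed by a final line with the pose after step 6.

0 30/53 30/49 30/49 -120/2597 4 -4 W
1 24/29 120/257 120/257 2688/7453 3 -4 N
2 60/113 20/39 20/39 80/4407 3 -3 E
3 120/293 120/173 120/173 -14400/50689 4 -3 S
4 30/53 30/49 30/49 -120/2597 4 -4 W
5 24/29 120/257 120/257 2688/7453 3 -4 N
6 60/113 20/39 20/39 80/4407 3 -3 E
final 4 -3 S

n=0: pose=(4,-4,W); sL=30/53, sR=30/49; mL=30/49, mR=-120/2597; mL+mR=30/53 → advance +1; mR−mL=-1710/2597 → turn -1·90°
n=1: pose=(3,-4,N); sL=24/29, sR=120/257; mL=120/257, mR=2688/7453; mL+mR=24/29 → advance +1; mR−mL=-792/7453 → turn -1·90°
n=2: pose=(3,-3,E); sL=60/113, sR=20/39; mL=20/39, mR=80/4407; mL+mR=60/113 → advance +1; mR−mL=-2180/4407 → turn -1·90°
n=3: pose=(4,-3,S); sL=120/293, sR=120/173; mL=120/173, mR=-14400/50689; mL+mR=120/293 → advance +1; mR−mL=-49560/50689 → turn -1·90°
n=4: pose=(4,-4,W); sL=30/53, sR=30/49; mL=30/49, mR=-120/2597; mL+mR=30/53 → advance +1; mR−mL=-1710/2597 → turn -1·90°
n=5: pose=(3,-4,N); sL=24/29, sR=120/257; mL=120/257, mR=2688/7453; mL+mR=24/29 → advance +1; mR−mL=-792/7453 → turn -1·90°
n=6: pose=(3,-3,E); sL=60/113, sR=20/39; mL=20/39, mR=80/4407; mL+mR=60/113 → advance +1; mR−mL=-2180/4407 → turn -1·90°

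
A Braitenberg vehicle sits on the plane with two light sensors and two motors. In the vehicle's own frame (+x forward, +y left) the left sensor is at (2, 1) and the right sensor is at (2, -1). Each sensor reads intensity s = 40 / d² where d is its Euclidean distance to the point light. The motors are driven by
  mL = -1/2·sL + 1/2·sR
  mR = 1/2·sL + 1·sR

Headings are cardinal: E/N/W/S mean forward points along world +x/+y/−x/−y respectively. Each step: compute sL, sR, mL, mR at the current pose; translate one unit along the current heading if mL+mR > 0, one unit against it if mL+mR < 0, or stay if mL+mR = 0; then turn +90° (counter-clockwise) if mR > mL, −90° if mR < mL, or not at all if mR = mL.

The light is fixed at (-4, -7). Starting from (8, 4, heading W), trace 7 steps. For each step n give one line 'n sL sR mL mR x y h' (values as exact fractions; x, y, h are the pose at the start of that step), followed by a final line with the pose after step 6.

n=0: pose=(8,4,W); sL=1/5, sR=10/61; mL=-11/610, mR=161/610; mL+mR=15/61 → advance +1; mR−mL=86/305 → turn +1·90°
n=1: pose=(7,4,S); sL=8/45, sR=40/181; mL=176/8145, mR=2524/8145; mL+mR=60/181 → advance +1; mR−mL=2348/8145 → turn +1·90°
n=2: pose=(7,3,E); sL=4/29, sR=4/25; mL=8/725, mR=166/725; mL+mR=6/25 → advance +1; mR−mL=158/725 → turn +1·90°
n=3: pose=(8,3,N); sL=8/53, sR=40/313; mL=-192/16589, mR=3372/16589; mL+mR=60/313 → advance +1; mR−mL=3564/16589 → turn +1·90°
n=4: pose=(8,4,W); sL=1/5, sR=10/61; mL=-11/610, mR=161/610; mL+mR=15/61 → advance +1; mR−mL=86/305 → turn +1·90°
n=5: pose=(7,4,S); sL=8/45, sR=40/181; mL=176/8145, mR=2524/8145; mL+mR=60/181 → advance +1; mR−mL=2348/8145 → turn +1·90°
n=6: pose=(7,3,E); sL=4/29, sR=4/25; mL=8/725, mR=166/725; mL+mR=6/25 → advance +1; mR−mL=158/725 → turn +1·90°

0 1/5 10/61 -11/610 161/610 8 4 W
1 8/45 40/181 176/8145 2524/8145 7 4 S
2 4/29 4/25 8/725 166/725 7 3 E
3 8/53 40/313 -192/16589 3372/16589 8 3 N
4 1/5 10/61 -11/610 161/610 8 4 W
5 8/45 40/181 176/8145 2524/8145 7 4 S
6 4/29 4/25 8/725 166/725 7 3 E
final 8 3 N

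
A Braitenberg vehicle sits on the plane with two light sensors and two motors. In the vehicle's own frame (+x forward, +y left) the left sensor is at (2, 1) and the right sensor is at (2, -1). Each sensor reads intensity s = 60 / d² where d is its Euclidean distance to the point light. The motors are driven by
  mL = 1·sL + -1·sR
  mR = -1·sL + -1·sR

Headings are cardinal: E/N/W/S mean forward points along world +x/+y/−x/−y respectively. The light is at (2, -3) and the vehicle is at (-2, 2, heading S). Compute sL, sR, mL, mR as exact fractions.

left sensor world pos  = (-1, 0); dL² = 18
right sensor world pos = (-3, 0); dR² = 34
sL = 60/18 = 10/3
sR = 60/34 = 30/17
mL = 1·sL + -1·sR = 80/51
mR = -1·sL + -1·sR = -260/51

10/3 30/17 80/51 -260/51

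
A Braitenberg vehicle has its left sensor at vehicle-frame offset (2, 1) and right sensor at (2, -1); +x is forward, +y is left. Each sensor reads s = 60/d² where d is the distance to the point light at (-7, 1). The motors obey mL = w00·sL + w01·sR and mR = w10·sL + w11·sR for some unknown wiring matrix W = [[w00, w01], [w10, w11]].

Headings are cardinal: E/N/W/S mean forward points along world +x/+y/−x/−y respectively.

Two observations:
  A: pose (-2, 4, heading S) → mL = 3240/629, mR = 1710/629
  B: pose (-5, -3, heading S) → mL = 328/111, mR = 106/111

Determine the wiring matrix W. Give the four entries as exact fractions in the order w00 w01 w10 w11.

obs A: pose=(-2,4,S) → sL=60/37, sR=60/17, mL=3240/629, mR=1710/629
obs B: pose=(-5,-3,S) → sL=4/3, sR=60/37, mL=328/111, mR=106/111
sensor matrix S = [[60/37, 60/17], [4/3, 60/37]]; det S = -48320/23273
solve [mL_A; mL_B] = S·[w00; w01] and [mR_A; mR_B] = S·[w10; w11]:
  w00 = 1, w01 = 1, w10 = -1/2, w11 = 1

1 1 -1/2 1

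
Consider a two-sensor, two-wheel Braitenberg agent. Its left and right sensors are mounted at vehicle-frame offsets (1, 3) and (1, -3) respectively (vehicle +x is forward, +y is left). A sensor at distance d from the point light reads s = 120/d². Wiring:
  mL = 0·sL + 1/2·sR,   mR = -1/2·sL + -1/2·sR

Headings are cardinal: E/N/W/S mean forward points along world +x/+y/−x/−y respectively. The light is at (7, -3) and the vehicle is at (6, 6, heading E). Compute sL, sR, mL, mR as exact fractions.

left sensor world pos  = (7, 9); dL² = 144
right sensor world pos = (7, 3); dR² = 36
sL = 120/144 = 5/6
sR = 120/36 = 10/3
mL = 0·sL + 1/2·sR = 5/3
mR = -1/2·sL + -1/2·sR = -25/12

5/6 10/3 5/3 -25/12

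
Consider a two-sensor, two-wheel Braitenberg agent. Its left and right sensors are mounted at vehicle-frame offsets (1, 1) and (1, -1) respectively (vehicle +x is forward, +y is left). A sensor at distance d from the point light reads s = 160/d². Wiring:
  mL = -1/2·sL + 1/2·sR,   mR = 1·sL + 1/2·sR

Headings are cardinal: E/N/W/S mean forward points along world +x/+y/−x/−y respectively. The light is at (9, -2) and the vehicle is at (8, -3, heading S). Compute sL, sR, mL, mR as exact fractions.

40 20 -10 50

left sensor world pos  = (9, -4); dL² = 4
right sensor world pos = (7, -4); dR² = 8
sL = 160/4 = 40
sR = 160/8 = 20
mL = -1/2·sL + 1/2·sR = -10
mR = 1·sL + 1/2·sR = 50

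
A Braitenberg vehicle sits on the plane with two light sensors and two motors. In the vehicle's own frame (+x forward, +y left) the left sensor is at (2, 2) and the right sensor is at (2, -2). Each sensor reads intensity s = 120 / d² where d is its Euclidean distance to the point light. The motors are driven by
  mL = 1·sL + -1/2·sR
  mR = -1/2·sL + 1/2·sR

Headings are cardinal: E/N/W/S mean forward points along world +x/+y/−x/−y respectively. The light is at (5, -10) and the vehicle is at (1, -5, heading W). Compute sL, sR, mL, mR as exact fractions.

8/3 24/17 100/51 -32/51

left sensor world pos  = (-1, -7); dL² = 45
right sensor world pos = (-1, -3); dR² = 85
sL = 120/45 = 8/3
sR = 120/85 = 24/17
mL = 1·sL + -1/2·sR = 100/51
mR = -1/2·sL + 1/2·sR = -32/51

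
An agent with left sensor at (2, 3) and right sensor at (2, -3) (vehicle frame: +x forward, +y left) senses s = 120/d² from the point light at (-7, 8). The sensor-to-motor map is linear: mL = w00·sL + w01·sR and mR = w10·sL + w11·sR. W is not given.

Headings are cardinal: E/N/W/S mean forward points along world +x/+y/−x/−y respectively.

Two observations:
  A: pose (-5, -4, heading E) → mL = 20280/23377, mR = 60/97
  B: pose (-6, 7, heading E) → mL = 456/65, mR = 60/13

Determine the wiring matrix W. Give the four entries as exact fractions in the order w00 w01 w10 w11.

1/2 1/2 1/2 0

obs A: pose=(-5,-4,E) → sL=120/97, sR=120/241, mL=20280/23377, mR=60/97
obs B: pose=(-6,7,E) → sL=120/13, sR=24/5, mL=456/65, mR=60/13
sensor matrix S = [[120/97, 120/241], [120/13, 24/5]]; det S = 407808/303901
solve [mL_A; mL_B] = S·[w00; w01] and [mR_A; mR_B] = S·[w10; w11]:
  w00 = 1/2, w01 = 1/2, w10 = 1/2, w11 = 0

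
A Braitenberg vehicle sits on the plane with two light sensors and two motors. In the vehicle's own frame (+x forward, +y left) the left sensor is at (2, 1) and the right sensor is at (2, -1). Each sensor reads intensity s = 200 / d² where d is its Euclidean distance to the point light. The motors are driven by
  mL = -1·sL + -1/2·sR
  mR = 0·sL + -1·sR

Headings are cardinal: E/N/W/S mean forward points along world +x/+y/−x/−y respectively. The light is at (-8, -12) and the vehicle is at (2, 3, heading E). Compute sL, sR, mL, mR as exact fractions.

left sensor world pos  = (4, 4); dL² = 400
right sensor world pos = (4, 2); dR² = 340
sL = 200/400 = 1/2
sR = 200/340 = 10/17
mL = -1·sL + -1/2·sR = -27/34
mR = 0·sL + -1·sR = -10/17

1/2 10/17 -27/34 -10/17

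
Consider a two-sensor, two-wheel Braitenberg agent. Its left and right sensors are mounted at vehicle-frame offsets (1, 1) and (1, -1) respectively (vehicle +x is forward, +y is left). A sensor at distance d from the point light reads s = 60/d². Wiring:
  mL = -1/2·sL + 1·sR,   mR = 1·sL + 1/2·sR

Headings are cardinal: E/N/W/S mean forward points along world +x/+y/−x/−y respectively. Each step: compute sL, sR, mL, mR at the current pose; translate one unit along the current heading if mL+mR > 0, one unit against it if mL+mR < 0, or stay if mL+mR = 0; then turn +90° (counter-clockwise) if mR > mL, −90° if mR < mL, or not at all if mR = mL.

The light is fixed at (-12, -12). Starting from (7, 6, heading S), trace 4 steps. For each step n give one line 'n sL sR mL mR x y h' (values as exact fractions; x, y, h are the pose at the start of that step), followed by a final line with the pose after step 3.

n=0: pose=(7,6,S); sL=60/689, sR=60/613; mL=22950/422357, mR=57450/422357; mL+mR=80400/422357 → advance +1; mR−mL=34500/422357 → turn +1·90°
n=1: pose=(7,5,E); sL=15/181, sR=15/164; mL=1485/29684, mR=7635/59368; mL+mR=10605/59368 → advance +1; mR−mL=4665/59368 → turn +1·90°
n=2: pose=(8,5,N); sL=12/137, sR=4/51; mL=242/6987, mR=886/6987; mL+mR=376/2329 → advance +1; mR−mL=644/6987 → turn +1·90°
n=3: pose=(8,6,W); sL=6/65, sR=30/361; mL=867/23465, mR=3141/23465; mL+mR=4008/23465 → advance +1; mR−mL=2274/23465 → turn +1·90°

0 60/689 60/613 22950/422357 57450/422357 7 6 S
1 15/181 15/164 1485/29684 7635/59368 7 5 E
2 12/137 4/51 242/6987 886/6987 8 5 N
3 6/65 30/361 867/23465 3141/23465 8 6 W
final 7 6 S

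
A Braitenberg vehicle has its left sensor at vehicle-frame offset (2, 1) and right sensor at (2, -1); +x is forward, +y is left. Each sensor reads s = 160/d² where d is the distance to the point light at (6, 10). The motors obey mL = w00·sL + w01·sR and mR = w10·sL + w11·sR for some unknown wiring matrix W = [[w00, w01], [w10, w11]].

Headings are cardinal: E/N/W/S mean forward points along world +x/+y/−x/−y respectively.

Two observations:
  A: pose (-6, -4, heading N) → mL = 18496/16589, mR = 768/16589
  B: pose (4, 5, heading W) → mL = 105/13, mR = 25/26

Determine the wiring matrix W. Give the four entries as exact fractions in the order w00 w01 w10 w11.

1 1 -1/2 1/2

obs A: pose=(-6,-4,N) → sL=160/313, sR=32/53, mL=18496/16589, mR=768/16589
obs B: pose=(4,5,W) → sL=40/13, sR=5, mL=105/13, mR=25/26
sensor matrix S = [[160/313, 32/53], [40/13, 5]]; det S = 150560/215657
solve [mL_A; mL_B] = S·[w00; w01] and [mR_A; mR_B] = S·[w10; w11]:
  w00 = 1, w01 = 1, w10 = -1/2, w11 = 1/2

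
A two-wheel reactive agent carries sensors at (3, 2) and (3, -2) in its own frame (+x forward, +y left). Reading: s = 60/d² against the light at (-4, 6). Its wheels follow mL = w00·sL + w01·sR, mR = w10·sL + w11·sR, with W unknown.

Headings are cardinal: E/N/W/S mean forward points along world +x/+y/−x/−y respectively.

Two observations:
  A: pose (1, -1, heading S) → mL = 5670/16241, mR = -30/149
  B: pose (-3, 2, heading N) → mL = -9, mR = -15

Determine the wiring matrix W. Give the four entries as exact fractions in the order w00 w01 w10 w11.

-1/2 1 -1/2 0

obs A: pose=(1,-1,S) → sL=60/149, sR=60/109, mL=5670/16241, mR=-30/149
obs B: pose=(-3,2,N) → sL=30, sR=6, mL=-9, mR=-15
sensor matrix S = [[60/149, 60/109], [30, 6]]; det S = -228960/16241
solve [mL_A; mL_B] = S·[w00; w01] and [mR_A; mR_B] = S·[w10; w11]:
  w00 = -1/2, w01 = 1, w10 = -1/2, w11 = 0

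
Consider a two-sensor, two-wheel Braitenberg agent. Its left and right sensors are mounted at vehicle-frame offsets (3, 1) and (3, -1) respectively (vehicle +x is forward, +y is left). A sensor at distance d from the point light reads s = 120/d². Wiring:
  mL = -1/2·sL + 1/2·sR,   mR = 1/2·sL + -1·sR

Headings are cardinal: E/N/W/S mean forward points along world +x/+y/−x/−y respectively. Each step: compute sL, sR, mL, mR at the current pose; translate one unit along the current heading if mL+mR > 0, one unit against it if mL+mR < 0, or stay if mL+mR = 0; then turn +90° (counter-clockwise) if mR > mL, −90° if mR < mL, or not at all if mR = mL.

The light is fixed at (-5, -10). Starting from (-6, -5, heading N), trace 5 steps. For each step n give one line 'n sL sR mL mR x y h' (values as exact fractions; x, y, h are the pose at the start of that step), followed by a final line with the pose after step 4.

0 30/17 15/8 15/272 -135/136 -6 -5 N
1 120/29 120/13 960/377 -2700/377 -6 -6 E
2 60 12 -24 18 -7 -6 S
3 120/37 120/17 1200/629 -3420/629 -7 -5 E
4 15 6 -9/2 3/2 -8 -5 S
final -8 -4 E

n=0: pose=(-6,-5,N); sL=30/17, sR=15/8; mL=15/272, mR=-135/136; mL+mR=-15/16 → advance -1; mR−mL=-285/272 → turn -1·90°
n=1: pose=(-6,-6,E); sL=120/29, sR=120/13; mL=960/377, mR=-2700/377; mL+mR=-60/13 → advance -1; mR−mL=-3660/377 → turn -1·90°
n=2: pose=(-7,-6,S); sL=60, sR=12; mL=-24, mR=18; mL+mR=-6 → advance -1; mR−mL=42 → turn +1·90°
n=3: pose=(-7,-5,E); sL=120/37, sR=120/17; mL=1200/629, mR=-3420/629; mL+mR=-60/17 → advance -1; mR−mL=-4620/629 → turn -1·90°
n=4: pose=(-8,-5,S); sL=15, sR=6; mL=-9/2, mR=3/2; mL+mR=-3 → advance -1; mR−mL=6 → turn +1·90°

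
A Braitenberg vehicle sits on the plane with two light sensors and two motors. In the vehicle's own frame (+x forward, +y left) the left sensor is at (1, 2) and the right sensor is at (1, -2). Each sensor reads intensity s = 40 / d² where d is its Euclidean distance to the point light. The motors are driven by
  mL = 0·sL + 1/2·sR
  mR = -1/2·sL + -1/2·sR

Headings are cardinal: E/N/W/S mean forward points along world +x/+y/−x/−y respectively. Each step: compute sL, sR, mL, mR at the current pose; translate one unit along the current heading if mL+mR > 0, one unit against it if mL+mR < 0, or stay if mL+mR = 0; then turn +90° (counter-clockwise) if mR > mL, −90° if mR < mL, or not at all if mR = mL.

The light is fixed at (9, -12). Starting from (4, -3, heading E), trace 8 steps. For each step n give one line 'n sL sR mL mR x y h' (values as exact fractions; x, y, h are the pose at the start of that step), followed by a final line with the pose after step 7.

n=0: pose=(4,-3,E); sL=40/137, sR=8/13; mL=4/13, mR=-808/1781; mL+mR=-20/137 → advance -1; mR−mL=-1356/1781 → turn -1·90°
n=1: pose=(3,-3,S); sL=1/2, sR=5/16; mL=5/32, mR=-13/32; mL+mR=-1/4 → advance -1; mR−mL=-9/16 → turn -1·90°
n=2: pose=(3,-2,W); sL=40/113, sR=40/193; mL=20/193, mR=-6120/21809; mL+mR=-20/113 → advance -1; mR−mL=-8380/21809 → turn -1·90°
n=3: pose=(4,-2,N); sL=4/17, sR=4/13; mL=2/13, mR=-60/221; mL+mR=-2/17 → advance -1; mR−mL=-94/221 → turn -1·90°
n=4: pose=(4,-3,E); sL=40/137, sR=8/13; mL=4/13, mR=-808/1781; mL+mR=-20/137 → advance -1; mR−mL=-1356/1781 → turn -1·90°
n=5: pose=(3,-3,S); sL=1/2, sR=5/16; mL=5/32, mR=-13/32; mL+mR=-1/4 → advance -1; mR−mL=-9/16 → turn -1·90°
n=6: pose=(3,-2,W); sL=40/113, sR=40/193; mL=20/193, mR=-6120/21809; mL+mR=-20/113 → advance -1; mR−mL=-8380/21809 → turn -1·90°
n=7: pose=(4,-2,N); sL=4/17, sR=4/13; mL=2/13, mR=-60/221; mL+mR=-2/17 → advance -1; mR−mL=-94/221 → turn -1·90°

0 40/137 8/13 4/13 -808/1781 4 -3 E
1 1/2 5/16 5/32 -13/32 3 -3 S
2 40/113 40/193 20/193 -6120/21809 3 -2 W
3 4/17 4/13 2/13 -60/221 4 -2 N
4 40/137 8/13 4/13 -808/1781 4 -3 E
5 1/2 5/16 5/32 -13/32 3 -3 S
6 40/113 40/193 20/193 -6120/21809 3 -2 W
7 4/17 4/13 2/13 -60/221 4 -2 N
final 4 -3 E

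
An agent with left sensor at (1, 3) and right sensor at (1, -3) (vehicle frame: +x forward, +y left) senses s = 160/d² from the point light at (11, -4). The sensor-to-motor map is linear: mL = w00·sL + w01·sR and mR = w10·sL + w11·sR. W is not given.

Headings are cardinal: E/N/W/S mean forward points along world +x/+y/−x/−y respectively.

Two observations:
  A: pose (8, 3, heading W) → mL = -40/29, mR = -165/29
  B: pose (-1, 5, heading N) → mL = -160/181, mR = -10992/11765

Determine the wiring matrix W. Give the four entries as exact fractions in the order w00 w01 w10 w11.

obs A: pose=(8,3,W) → sL=5, sR=40/29, mL=-40/29, mR=-165/29
obs B: pose=(-1,5,N) → sL=32/65, sR=160/181, mL=-160/181, mR=-10992/11765
sensor matrix S = [[5, 40/29], [32/65, 160/181]]; det S = 255264/68237
solve [mL_A; mL_B] = S·[w00; w01] and [mR_A; mR_B] = S·[w10; w11]:
  w00 = 0, w01 = -1, w10 = -1, w11 = -1/2

0 -1 -1 -1/2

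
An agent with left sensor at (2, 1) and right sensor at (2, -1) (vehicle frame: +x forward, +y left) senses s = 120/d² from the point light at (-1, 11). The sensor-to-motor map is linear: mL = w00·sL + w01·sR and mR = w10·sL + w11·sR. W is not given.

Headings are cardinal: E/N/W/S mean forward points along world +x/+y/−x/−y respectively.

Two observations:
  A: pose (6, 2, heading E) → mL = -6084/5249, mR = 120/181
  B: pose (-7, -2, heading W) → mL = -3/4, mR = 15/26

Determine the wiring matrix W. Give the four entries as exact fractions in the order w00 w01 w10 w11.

-1 -1/2 0 1

obs A: pose=(6,2,E) → sL=24/29, sR=120/181, mL=-6084/5249, mR=120/181
obs B: pose=(-7,-2,W) → sL=6/13, sR=15/26, mL=-3/4, mR=15/26
sensor matrix S = [[24/29, 120/181], [6/13, 15/26]]; det S = 900/5249
solve [mL_A; mL_B] = S·[w00; w01] and [mR_A; mR_B] = S·[w10; w11]:
  w00 = -1, w01 = -1/2, w10 = 0, w11 = 1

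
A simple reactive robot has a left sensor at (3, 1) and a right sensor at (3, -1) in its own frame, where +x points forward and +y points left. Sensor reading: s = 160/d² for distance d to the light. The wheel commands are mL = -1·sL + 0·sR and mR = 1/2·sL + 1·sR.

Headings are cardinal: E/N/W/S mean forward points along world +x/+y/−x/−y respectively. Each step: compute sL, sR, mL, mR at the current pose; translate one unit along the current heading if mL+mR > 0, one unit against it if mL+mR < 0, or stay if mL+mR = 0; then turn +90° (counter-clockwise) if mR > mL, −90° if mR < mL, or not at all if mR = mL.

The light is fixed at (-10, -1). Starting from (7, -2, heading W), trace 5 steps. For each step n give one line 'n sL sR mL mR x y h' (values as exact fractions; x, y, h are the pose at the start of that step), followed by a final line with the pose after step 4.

n=0: pose=(7,-2,W); sL=4/5, sR=40/49; mL=-4/5, mR=298/245; mL+mR=102/245 → advance +1; mR−mL=494/245 → turn +1·90°
n=1: pose=(6,-2,S); sL=32/61, sR=160/241; mL=-32/61, mR=13616/14701; mL+mR=5904/14701 → advance +1; mR−mL=21328/14701 → turn +1·90°
n=2: pose=(6,-3,E); sL=80/181, sR=16/37; mL=-80/181, mR=4376/6697; mL+mR=1416/6697 → advance +1; mR−mL=7336/6697 → turn +1·90°
n=3: pose=(7,-3,N); sL=160/257, sR=32/65; mL=-160/257, mR=13424/16705; mL+mR=3024/16705 → advance +1; mR−mL=23824/16705 → turn +1·90°
n=4: pose=(7,-2,W); sL=4/5, sR=40/49; mL=-4/5, mR=298/245; mL+mR=102/245 → advance +1; mR−mL=494/245 → turn +1·90°

0 4/5 40/49 -4/5 298/245 7 -2 W
1 32/61 160/241 -32/61 13616/14701 6 -2 S
2 80/181 16/37 -80/181 4376/6697 6 -3 E
3 160/257 32/65 -160/257 13424/16705 7 -3 N
4 4/5 40/49 -4/5 298/245 7 -2 W
final 6 -2 S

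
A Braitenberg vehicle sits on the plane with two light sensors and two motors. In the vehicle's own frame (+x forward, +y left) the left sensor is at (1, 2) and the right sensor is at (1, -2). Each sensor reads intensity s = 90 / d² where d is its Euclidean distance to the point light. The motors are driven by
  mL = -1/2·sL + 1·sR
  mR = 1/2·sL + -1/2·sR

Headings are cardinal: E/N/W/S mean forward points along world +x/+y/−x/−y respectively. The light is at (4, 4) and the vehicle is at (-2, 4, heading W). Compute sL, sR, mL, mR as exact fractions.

left sensor world pos  = (-3, 2); dL² = 53
right sensor world pos = (-3, 6); dR² = 53
sL = 90/53 = 90/53
sR = 90/53 = 90/53
mL = -1/2·sL + 1·sR = 45/53
mR = 1/2·sL + -1/2·sR = 0

90/53 90/53 45/53 0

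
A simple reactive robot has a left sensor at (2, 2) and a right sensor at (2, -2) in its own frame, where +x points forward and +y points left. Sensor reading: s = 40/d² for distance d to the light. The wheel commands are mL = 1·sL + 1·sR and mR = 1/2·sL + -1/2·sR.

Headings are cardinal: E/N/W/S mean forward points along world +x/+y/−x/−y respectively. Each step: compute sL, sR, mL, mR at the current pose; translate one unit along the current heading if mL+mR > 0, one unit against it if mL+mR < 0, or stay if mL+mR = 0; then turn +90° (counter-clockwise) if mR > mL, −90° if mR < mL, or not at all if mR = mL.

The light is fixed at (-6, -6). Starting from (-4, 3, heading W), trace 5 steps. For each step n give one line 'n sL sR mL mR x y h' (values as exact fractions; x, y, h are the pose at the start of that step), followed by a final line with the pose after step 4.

0 40/49 40/121 6800/5929 1440/5929 -4 3 W
1 20/61 4/13 504/793 8/793 -5 3 N
2 40/153 40/73 9040/11169 -1600/11169 -5 4 E
3 1/2 5/8 9/8 -1/16 -4 4 S
4 40/49 40/121 6800/5929 1440/5929 -4 3 W
final -5 3 N

n=0: pose=(-4,3,W); sL=40/49, sR=40/121; mL=6800/5929, mR=1440/5929; mL+mR=8240/5929 → advance +1; mR−mL=-5360/5929 → turn -1·90°
n=1: pose=(-5,3,N); sL=20/61, sR=4/13; mL=504/793, mR=8/793; mL+mR=512/793 → advance +1; mR−mL=-496/793 → turn -1·90°
n=2: pose=(-5,4,E); sL=40/153, sR=40/73; mL=9040/11169, mR=-1600/11169; mL+mR=2480/3723 → advance +1; mR−mL=-10640/11169 → turn -1·90°
n=3: pose=(-4,4,S); sL=1/2, sR=5/8; mL=9/8, mR=-1/16; mL+mR=17/16 → advance +1; mR−mL=-19/16 → turn -1·90°
n=4: pose=(-4,3,W); sL=40/49, sR=40/121; mL=6800/5929, mR=1440/5929; mL+mR=8240/5929 → advance +1; mR−mL=-5360/5929 → turn -1·90°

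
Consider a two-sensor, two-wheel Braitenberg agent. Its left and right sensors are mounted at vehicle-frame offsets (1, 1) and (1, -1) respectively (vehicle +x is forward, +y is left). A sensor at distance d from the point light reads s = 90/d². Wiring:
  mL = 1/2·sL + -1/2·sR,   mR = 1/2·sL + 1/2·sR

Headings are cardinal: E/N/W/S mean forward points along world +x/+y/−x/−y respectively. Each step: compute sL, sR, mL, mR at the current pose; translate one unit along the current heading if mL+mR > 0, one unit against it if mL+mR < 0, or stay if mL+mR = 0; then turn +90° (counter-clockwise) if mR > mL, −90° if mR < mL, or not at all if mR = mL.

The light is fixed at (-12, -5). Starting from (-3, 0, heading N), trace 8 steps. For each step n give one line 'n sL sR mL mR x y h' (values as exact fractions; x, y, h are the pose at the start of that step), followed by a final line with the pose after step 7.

n=0: pose=(-3,0,N); sL=9/10, sR=45/68; mL=81/680, mR=531/680; mL+mR=9/10 → advance +1; mR−mL=45/68 → turn +1·90°
n=1: pose=(-3,1,W); sL=90/89, sR=90/113; mL=1080/10057, mR=9090/10057; mL+mR=90/89 → advance +1; mR−mL=90/113 → turn +1·90°
n=2: pose=(-4,1,S); sL=45/53, sR=45/37; mL=-360/1961, mR=2025/1961; mL+mR=45/53 → advance +1; mR−mL=45/37 → turn +1·90°
n=3: pose=(-4,0,E); sL=10/13, sR=90/97; mL=-100/1261, mR=1070/1261; mL+mR=10/13 → advance +1; mR−mL=90/97 → turn +1·90°
n=4: pose=(-3,0,N); sL=9/10, sR=45/68; mL=81/680, mR=531/680; mL+mR=9/10 → advance +1; mR−mL=45/68 → turn +1·90°
n=5: pose=(-3,1,W); sL=90/89, sR=90/113; mL=1080/10057, mR=9090/10057; mL+mR=90/89 → advance +1; mR−mL=90/113 → turn +1·90°
n=6: pose=(-4,1,S); sL=45/53, sR=45/37; mL=-360/1961, mR=2025/1961; mL+mR=45/53 → advance +1; mR−mL=45/37 → turn +1·90°
n=7: pose=(-4,0,E); sL=10/13, sR=90/97; mL=-100/1261, mR=1070/1261; mL+mR=10/13 → advance +1; mR−mL=90/97 → turn +1·90°

0 9/10 45/68 81/680 531/680 -3 0 N
1 90/89 90/113 1080/10057 9090/10057 -3 1 W
2 45/53 45/37 -360/1961 2025/1961 -4 1 S
3 10/13 90/97 -100/1261 1070/1261 -4 0 E
4 9/10 45/68 81/680 531/680 -3 0 N
5 90/89 90/113 1080/10057 9090/10057 -3 1 W
6 45/53 45/37 -360/1961 2025/1961 -4 1 S
7 10/13 90/97 -100/1261 1070/1261 -4 0 E
final -3 0 N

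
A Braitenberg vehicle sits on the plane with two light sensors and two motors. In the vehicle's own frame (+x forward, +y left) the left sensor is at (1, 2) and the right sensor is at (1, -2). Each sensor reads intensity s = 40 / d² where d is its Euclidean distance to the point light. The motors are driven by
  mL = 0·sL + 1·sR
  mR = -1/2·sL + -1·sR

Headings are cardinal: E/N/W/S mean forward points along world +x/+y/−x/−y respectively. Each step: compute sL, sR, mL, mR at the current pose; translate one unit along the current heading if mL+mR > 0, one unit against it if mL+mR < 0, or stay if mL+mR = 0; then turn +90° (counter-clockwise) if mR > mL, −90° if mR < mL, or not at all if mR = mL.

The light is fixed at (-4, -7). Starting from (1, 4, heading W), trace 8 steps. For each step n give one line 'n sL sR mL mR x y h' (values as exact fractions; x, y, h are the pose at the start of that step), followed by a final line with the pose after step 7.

0 40/97 8/37 8/37 -1516/3589 1 4 W
1 1/4 5/26 5/26 -33/104 2 4 N
2 40/193 40/113 40/113 -9980/21809 2 3 E
3 4/13 4/9 4/9 -70/117 1 3 S
4 40/97 8/37 8/37 -1516/3589 1 4 W
5 1/4 5/26 5/26 -33/104 2 4 N
6 40/193 40/113 40/113 -9980/21809 2 3 E
7 4/13 4/9 4/9 -70/117 1 3 S
final 1 4 W

n=0: pose=(1,4,W); sL=40/97, sR=8/37; mL=8/37, mR=-1516/3589; mL+mR=-20/97 → advance -1; mR−mL=-2292/3589 → turn -1·90°
n=1: pose=(2,4,N); sL=1/4, sR=5/26; mL=5/26, mR=-33/104; mL+mR=-1/8 → advance -1; mR−mL=-53/104 → turn -1·90°
n=2: pose=(2,3,E); sL=40/193, sR=40/113; mL=40/113, mR=-9980/21809; mL+mR=-20/193 → advance -1; mR−mL=-17700/21809 → turn -1·90°
n=3: pose=(1,3,S); sL=4/13, sR=4/9; mL=4/9, mR=-70/117; mL+mR=-2/13 → advance -1; mR−mL=-122/117 → turn -1·90°
n=4: pose=(1,4,W); sL=40/97, sR=8/37; mL=8/37, mR=-1516/3589; mL+mR=-20/97 → advance -1; mR−mL=-2292/3589 → turn -1·90°
n=5: pose=(2,4,N); sL=1/4, sR=5/26; mL=5/26, mR=-33/104; mL+mR=-1/8 → advance -1; mR−mL=-53/104 → turn -1·90°
n=6: pose=(2,3,E); sL=40/193, sR=40/113; mL=40/113, mR=-9980/21809; mL+mR=-20/193 → advance -1; mR−mL=-17700/21809 → turn -1·90°
n=7: pose=(1,3,S); sL=4/13, sR=4/9; mL=4/9, mR=-70/117; mL+mR=-2/13 → advance -1; mR−mL=-122/117 → turn -1·90°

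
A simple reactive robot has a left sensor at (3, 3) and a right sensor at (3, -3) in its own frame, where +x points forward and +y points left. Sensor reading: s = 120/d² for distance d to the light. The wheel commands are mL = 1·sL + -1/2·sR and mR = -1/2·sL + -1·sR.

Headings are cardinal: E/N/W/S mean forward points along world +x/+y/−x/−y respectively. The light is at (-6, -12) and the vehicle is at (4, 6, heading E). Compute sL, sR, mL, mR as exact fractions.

12/61 60/197 534/12017 -4842/12017

left sensor world pos  = (7, 9); dL² = 610
right sensor world pos = (7, 3); dR² = 394
sL = 120/610 = 12/61
sR = 120/394 = 60/197
mL = 1·sL + -1/2·sR = 534/12017
mR = -1/2·sL + -1·sR = -4842/12017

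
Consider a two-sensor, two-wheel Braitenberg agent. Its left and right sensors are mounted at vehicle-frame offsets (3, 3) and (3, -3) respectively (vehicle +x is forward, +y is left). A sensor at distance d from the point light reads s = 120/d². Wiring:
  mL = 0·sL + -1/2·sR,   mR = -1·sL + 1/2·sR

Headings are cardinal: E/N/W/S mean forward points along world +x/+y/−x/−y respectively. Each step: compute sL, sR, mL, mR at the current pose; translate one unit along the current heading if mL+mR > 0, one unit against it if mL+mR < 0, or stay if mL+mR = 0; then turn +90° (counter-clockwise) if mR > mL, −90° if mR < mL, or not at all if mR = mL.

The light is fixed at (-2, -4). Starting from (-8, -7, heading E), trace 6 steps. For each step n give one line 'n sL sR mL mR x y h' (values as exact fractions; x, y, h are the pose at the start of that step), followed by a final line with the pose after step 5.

0 40/3 8/3 -4/3 -12 -8 -7 E
1 30/13 15/17 -15/34 -825/442 -9 -7 S
2 24/25 120/101 -60/101 -924/2525 -9 -6 W
3 60/17 60/53 -30/53 -2670/901 -8 -6 S
4 120/97 24/17 -12/17 -876/1649 -8 -5 W
5 6 3/2 -3/4 -21/4 -7 -5 S
final -7 -4 W

n=0: pose=(-8,-7,E); sL=40/3, sR=8/3; mL=-4/3, mR=-12; mL+mR=-40/3 → advance -1; mR−mL=-32/3 → turn -1·90°
n=1: pose=(-9,-7,S); sL=30/13, sR=15/17; mL=-15/34, mR=-825/442; mL+mR=-30/13 → advance -1; mR−mL=-315/221 → turn -1·90°
n=2: pose=(-9,-6,W); sL=24/25, sR=120/101; mL=-60/101, mR=-924/2525; mL+mR=-24/25 → advance -1; mR−mL=576/2525 → turn +1·90°
n=3: pose=(-8,-6,S); sL=60/17, sR=60/53; mL=-30/53, mR=-2670/901; mL+mR=-60/17 → advance -1; mR−mL=-2160/901 → turn -1·90°
n=4: pose=(-8,-5,W); sL=120/97, sR=24/17; mL=-12/17, mR=-876/1649; mL+mR=-120/97 → advance -1; mR−mL=288/1649 → turn +1·90°
n=5: pose=(-7,-5,S); sL=6, sR=3/2; mL=-3/4, mR=-21/4; mL+mR=-6 → advance -1; mR−mL=-9/2 → turn -1·90°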